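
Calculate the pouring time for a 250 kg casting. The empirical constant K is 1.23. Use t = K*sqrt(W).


Formula: t = K * sqrt(W)
sqrt(W) = sqrt(250) = 15.81139
t = 1.23 * 15.81139 = 19.4480 s

19.4480 s


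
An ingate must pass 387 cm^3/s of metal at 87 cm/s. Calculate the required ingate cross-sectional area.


Formula: A_ingate = Q / v  (continuity equation)
A = 387 cm^3/s / 87 cm/s = 4.4483 cm^2


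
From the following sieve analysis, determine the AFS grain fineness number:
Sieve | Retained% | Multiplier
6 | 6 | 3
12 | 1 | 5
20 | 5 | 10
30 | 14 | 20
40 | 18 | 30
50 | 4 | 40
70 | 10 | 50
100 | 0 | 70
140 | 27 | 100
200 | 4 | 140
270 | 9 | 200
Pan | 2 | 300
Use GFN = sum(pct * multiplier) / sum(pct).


Formula: GFN = sum(pct * multiplier) / sum(pct)
sum(pct * multiplier) = 7213
sum(pct) = 100
GFN = 7213 / 100 = 72.13


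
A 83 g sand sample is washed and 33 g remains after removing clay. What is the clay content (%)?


Formula: Clay% = (W_total - W_washed) / W_total * 100
Clay mass = 83 - 33 = 50 g
Clay% = 50 / 83 * 100 = 60.2410%

Final answer: 60.2410%


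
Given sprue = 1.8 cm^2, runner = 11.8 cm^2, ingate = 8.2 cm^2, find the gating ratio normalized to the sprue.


Sprue:Runner:Ingate = 1 : 11.8/1.8 : 8.2/1.8 = 1:6.56:4.56

Final answer: 1:6.56:4.56


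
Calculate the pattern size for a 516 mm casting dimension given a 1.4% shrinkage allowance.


Formula: L_pattern = L_casting * (1 + shrinkage_rate/100)
Shrinkage factor = 1 + 1.4/100 = 1.014
L_pattern = 516 mm * 1.014 = 523.2240 mm

Final answer: 523.2240 mm


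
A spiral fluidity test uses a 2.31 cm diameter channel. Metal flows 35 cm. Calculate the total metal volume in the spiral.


Formula: V = pi * (d/2)^2 * L  (cylinder volume)
Radius = 2.31/2 = 1.155 cm
V = pi * 1.155^2 * 35 = 146.6837 cm^3

Answer: 146.6837 cm^3


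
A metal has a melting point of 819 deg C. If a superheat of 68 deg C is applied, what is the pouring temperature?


Formula: T_pour = T_melt + Superheat
T_pour = 819 + 68 = 887 deg C

887 deg C


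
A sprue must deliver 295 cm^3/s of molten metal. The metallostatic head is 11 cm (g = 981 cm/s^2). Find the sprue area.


Formula: v = sqrt(2*g*h), A = Q/v
Velocity: v = sqrt(2 * 981 * 11) = sqrt(21582) = 146.9081 cm/s
Sprue area: A = Q / v = 295 / 146.9081 = 2.0081 cm^2

Answer: 2.0081 cm^2


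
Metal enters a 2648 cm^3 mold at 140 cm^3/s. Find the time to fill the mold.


Formula: t_fill = V_mold / Q_flow
t = 2648 cm^3 / 140 cm^3/s = 18.9143 s


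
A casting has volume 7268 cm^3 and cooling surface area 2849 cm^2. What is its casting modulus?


Formula: Casting Modulus M = V / A
M = 7268 cm^3 / 2849 cm^2 = 2.5511 cm


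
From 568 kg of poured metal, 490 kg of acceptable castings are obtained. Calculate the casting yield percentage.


Formula: Casting Yield = (W_good / W_total) * 100
Yield = (490 kg / 568 kg) * 100 = 86.2676%

Answer: 86.2676%


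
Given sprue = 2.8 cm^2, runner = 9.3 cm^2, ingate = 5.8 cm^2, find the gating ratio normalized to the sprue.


Sprue:Runner:Ingate = 1 : 9.3/2.8 : 5.8/2.8 = 1:3.32:2.07

Answer: 1:3.32:2.07


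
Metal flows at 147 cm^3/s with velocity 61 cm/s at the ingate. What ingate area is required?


Formula: A_ingate = Q / v  (continuity equation)
A = 147 cm^3/s / 61 cm/s = 2.4098 cm^2

Answer: 2.4098 cm^2


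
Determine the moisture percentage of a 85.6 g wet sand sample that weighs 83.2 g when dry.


Formula: MC = (W_wet - W_dry) / W_wet * 100
Water mass = 85.6 - 83.2 = 2.4 g
MC = 2.4 / 85.6 * 100 = 2.8037%

Answer: 2.8037%


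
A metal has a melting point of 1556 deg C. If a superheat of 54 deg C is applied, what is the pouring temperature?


Formula: T_pour = T_melt + Superheat
T_pour = 1556 + 54 = 1610 deg C

1610 deg C


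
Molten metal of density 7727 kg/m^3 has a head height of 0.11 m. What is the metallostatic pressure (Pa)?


Formula: P = rho * g * h
rho * g = 7727 * 9.81 = 75801.87 N/m^3
P = 75801.87 * 0.11 = 8338.2057 Pa

Final answer: 8338.2057 Pa


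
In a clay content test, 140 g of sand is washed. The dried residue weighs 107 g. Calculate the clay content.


Formula: Clay% = (W_total - W_washed) / W_total * 100
Clay mass = 140 - 107 = 33 g
Clay% = 33 / 140 * 100 = 23.5714%

23.5714%


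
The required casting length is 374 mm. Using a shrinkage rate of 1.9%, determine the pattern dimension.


Formula: L_pattern = L_casting * (1 + shrinkage_rate/100)
Shrinkage factor = 1 + 1.9/100 = 1.019
L_pattern = 374 mm * 1.019 = 381.1060 mm

381.1060 mm


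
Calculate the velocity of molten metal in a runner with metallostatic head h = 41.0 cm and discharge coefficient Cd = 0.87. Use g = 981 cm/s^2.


Formula: v = Cd * sqrt(2 * g * h)  (Torricelli with discharge coefficient)
2*g*h = 2 * 981 * 41.0 = 80442.0 cm^2/s^2
sqrt(80442.0) = 283.62299 cm/s
v = 0.87 * 283.62299 = 246.7520 cm/s

Final answer: 246.7520 cm/s


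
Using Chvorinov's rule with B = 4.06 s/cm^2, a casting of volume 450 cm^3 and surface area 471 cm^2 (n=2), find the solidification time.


Formula: t_s = B * (V/A)^n  (Chvorinov's rule, n=2)
Modulus M = V/A = 450/471 = 0.955414 cm
M^2 = 0.955414^2 = 0.912816 cm^2
t_s = 4.06 * 0.912816 = 3.7060 s

Final answer: 3.7060 s


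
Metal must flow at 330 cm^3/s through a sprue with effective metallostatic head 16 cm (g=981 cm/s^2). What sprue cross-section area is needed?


Formula: v = sqrt(2*g*h), A = Q/v
Velocity: v = sqrt(2 * 981 * 16) = sqrt(31392) = 177.1779 cm/s
Sprue area: A = Q / v = 330 / 177.1779 = 1.8625 cm^2


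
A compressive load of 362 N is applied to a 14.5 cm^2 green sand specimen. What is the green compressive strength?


Formula: Compressive Strength = Force / Area
Strength = 362 N / 14.5 cm^2 = 24.9655 N/cm^2

Final answer: 24.9655 N/cm^2


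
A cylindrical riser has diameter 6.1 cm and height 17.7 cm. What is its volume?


Formula: V = pi * (D/2)^2 * H  (cylinder volume)
Radius = D/2 = 6.1/2 = 3.05 cm
V = pi * 3.05^2 * 17.7 = 517.2766 cm^3

Final answer: 517.2766 cm^3


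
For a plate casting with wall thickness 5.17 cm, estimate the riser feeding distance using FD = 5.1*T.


Formula: FD = 5.1 * T  (riser feeding-distance rule)
FD = 5.1 * 5.17 cm = 26.3670 cm


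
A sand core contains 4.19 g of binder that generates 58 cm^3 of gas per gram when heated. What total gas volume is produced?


Formula: V_gas = W_binder * gas_evolution_rate
V = 4.19 g * 58 cm^3/g = 243.0200 cm^3

Final answer: 243.0200 cm^3


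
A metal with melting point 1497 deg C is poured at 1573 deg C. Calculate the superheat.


Formula: Superheat = T_pour - T_melt
Superheat = 1573 - 1497 = 76 deg C

76 deg C


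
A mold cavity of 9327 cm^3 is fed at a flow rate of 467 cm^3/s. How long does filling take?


Formula: t_fill = V_mold / Q_flow
t = 9327 cm^3 / 467 cm^3/s = 19.9722 s

Answer: 19.9722 s


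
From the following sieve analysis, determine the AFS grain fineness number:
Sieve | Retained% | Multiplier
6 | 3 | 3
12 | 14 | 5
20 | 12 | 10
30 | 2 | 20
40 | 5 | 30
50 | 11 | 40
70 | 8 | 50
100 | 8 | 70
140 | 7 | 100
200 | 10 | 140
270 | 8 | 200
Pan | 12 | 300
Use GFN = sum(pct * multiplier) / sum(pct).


Formula: GFN = sum(pct * multiplier) / sum(pct)
sum(pct * multiplier) = 9089
sum(pct) = 100
GFN = 9089 / 100 = 90.89


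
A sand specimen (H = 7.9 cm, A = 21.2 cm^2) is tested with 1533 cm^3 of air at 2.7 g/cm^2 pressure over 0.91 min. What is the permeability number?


Formula: Permeability Number P = (V * H) / (p * A * t)
Numerator: V * H = 1533 * 7.9 = 12110.7
Denominator: p * A * t = 2.7 * 21.2 * 0.91 = 52.0884
P = 12110.7 / 52.0884 = 232.5028


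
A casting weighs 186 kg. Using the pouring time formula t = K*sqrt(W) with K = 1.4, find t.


Formula: t = K * sqrt(W)
sqrt(W) = sqrt(186) = 13.63818
t = 1.4 * 13.63818 = 19.0935 s

Final answer: 19.0935 s


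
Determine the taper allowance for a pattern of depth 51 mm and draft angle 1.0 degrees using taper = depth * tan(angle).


Formula: taper = depth * tan(draft_angle)
tan(1.0 deg) = 0.0174551
taper = 51 mm * 0.0174551 = 0.8902 mm

0.8902 mm


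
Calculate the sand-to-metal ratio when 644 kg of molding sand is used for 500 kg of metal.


Formula: Sand-to-Metal Ratio = W_sand / W_metal
Ratio = 644 kg / 500 kg = 1.2880

Answer: 1.2880


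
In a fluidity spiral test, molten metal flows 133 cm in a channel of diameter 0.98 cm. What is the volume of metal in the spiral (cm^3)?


Formula: V = pi * (d/2)^2 * L  (cylinder volume)
Radius = 0.98/2 = 0.49 cm
V = pi * 0.49^2 * 133 = 100.3214 cm^3

Answer: 100.3214 cm^3


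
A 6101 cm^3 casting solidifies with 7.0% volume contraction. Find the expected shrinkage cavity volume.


Formula: V_shrink = V_casting * shrinkage_pct / 100
V_shrink = 6101 cm^3 * 7.0 / 100 = 427.0700 cm^3

Final answer: 427.0700 cm^3


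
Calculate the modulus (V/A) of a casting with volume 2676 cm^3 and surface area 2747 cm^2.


Formula: Casting Modulus M = V / A
M = 2676 cm^3 / 2747 cm^2 = 0.9742 cm

Answer: 0.9742 cm


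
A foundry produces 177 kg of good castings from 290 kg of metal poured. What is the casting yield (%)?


Formula: Casting Yield = (W_good / W_total) * 100
Yield = (177 kg / 290 kg) * 100 = 61.0345%

Answer: 61.0345%


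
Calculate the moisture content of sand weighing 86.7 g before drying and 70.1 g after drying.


Formula: MC = (W_wet - W_dry) / W_wet * 100
Water mass = 86.7 - 70.1 = 16.6 g
MC = 16.6 / 86.7 * 100 = 19.1465%


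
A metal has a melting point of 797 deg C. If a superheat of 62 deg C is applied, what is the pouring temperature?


Formula: T_pour = T_melt + Superheat
T_pour = 797 + 62 = 859 deg C

859 deg C


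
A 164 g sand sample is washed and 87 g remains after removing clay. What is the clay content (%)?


Formula: Clay% = (W_total - W_washed) / W_total * 100
Clay mass = 164 - 87 = 77 g
Clay% = 77 / 164 * 100 = 46.9512%

Final answer: 46.9512%


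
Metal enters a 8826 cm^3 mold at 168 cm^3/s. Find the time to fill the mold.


Formula: t_fill = V_mold / Q_flow
t = 8826 cm^3 / 168 cm^3/s = 52.5357 s

52.5357 s


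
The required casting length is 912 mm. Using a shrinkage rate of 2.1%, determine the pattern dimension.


Formula: L_pattern = L_casting * (1 + shrinkage_rate/100)
Shrinkage factor = 1 + 2.1/100 = 1.021
L_pattern = 912 mm * 1.021 = 931.1520 mm


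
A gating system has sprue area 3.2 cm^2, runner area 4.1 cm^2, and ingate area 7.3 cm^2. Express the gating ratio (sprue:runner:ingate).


Sprue:Runner:Ingate = 1 : 4.1/3.2 : 7.3/3.2 = 1:1.28:2.28

Answer: 1:1.28:2.28


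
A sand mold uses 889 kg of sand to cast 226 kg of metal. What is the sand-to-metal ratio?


Formula: Sand-to-Metal Ratio = W_sand / W_metal
Ratio = 889 kg / 226 kg = 3.9336

3.9336


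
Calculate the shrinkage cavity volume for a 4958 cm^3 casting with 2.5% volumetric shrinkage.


Formula: V_shrink = V_casting * shrinkage_pct / 100
V_shrink = 4958 cm^3 * 2.5 / 100 = 123.9500 cm^3

123.9500 cm^3


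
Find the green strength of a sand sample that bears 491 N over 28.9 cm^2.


Formula: Compressive Strength = Force / Area
Strength = 491 N / 28.9 cm^2 = 16.9896 N/cm^2

16.9896 N/cm^2


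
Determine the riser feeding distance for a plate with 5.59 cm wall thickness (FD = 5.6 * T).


Formula: FD = 5.6 * T  (riser feeding-distance rule)
FD = 5.6 * 5.59 cm = 31.3040 cm

Final answer: 31.3040 cm


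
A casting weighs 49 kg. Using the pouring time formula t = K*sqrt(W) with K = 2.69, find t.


Formula: t = K * sqrt(W)
sqrt(W) = sqrt(49) = 7.00000
t = 2.69 * 7.00000 = 18.8300 s

18.8300 s


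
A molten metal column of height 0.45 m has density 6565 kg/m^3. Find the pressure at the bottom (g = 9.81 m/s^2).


Formula: P = rho * g * h
rho * g = 6565 * 9.81 = 64402.65 N/m^3
P = 64402.65 * 0.45 = 28981.1925 Pa

Answer: 28981.1925 Pa


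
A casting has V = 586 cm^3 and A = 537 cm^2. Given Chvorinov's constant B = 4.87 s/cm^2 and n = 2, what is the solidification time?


Formula: t_s = B * (V/A)^n  (Chvorinov's rule, n=2)
Modulus M = V/A = 586/537 = 1.091248 cm
M^2 = 1.091248^2 = 1.190822 cm^2
t_s = 4.87 * 1.190822 = 5.7993 s

Final answer: 5.7993 s


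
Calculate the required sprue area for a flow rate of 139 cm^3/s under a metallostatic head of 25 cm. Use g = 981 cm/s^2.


Formula: v = sqrt(2*g*h), A = Q/v
Velocity: v = sqrt(2 * 981 * 25) = sqrt(49050) = 221.4723 cm/s
Sprue area: A = Q / v = 139 / 221.4723 = 0.6276 cm^2

0.6276 cm^2


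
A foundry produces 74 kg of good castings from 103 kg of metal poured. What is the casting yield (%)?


Formula: Casting Yield = (W_good / W_total) * 100
Yield = (74 kg / 103 kg) * 100 = 71.8447%

Answer: 71.8447%


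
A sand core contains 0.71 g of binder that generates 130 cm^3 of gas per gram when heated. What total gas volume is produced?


Formula: V_gas = W_binder * gas_evolution_rate
V = 0.71 g * 130 cm^3/g = 92.3000 cm^3

Answer: 92.3000 cm^3


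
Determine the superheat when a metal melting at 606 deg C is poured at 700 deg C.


Formula: Superheat = T_pour - T_melt
Superheat = 700 - 606 = 94 deg C

Answer: 94 deg C


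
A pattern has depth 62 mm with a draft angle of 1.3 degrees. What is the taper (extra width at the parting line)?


Formula: taper = depth * tan(draft_angle)
tan(1.3 deg) = 0.0226932
taper = 62 mm * 0.0226932 = 1.4070 mm

Answer: 1.4070 mm


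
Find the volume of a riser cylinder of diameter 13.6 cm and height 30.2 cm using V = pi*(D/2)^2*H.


Formula: V = pi * (D/2)^2 * H  (cylinder volume)
Radius = D/2 = 13.6/2 = 6.8 cm
V = pi * 6.8^2 * 30.2 = 4387.0708 cm^3

Final answer: 4387.0708 cm^3


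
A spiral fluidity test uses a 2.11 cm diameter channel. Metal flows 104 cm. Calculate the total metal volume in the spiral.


Formula: V = pi * (d/2)^2 * L  (cylinder volume)
Radius = 2.11/2 = 1.055 cm
V = pi * 1.055^2 * 104 = 363.6538 cm^3

363.6538 cm^3


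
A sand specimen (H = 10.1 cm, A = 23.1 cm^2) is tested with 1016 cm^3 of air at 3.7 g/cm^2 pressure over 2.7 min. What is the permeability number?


Formula: Permeability Number P = (V * H) / (p * A * t)
Numerator: V * H = 1016 * 10.1 = 10261.6
Denominator: p * A * t = 3.7 * 23.1 * 2.7 = 230.769
P = 10261.6 / 230.769 = 44.4670


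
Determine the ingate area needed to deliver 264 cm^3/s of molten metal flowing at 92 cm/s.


Formula: A_ingate = Q / v  (continuity equation)
A = 264 cm^3/s / 92 cm/s = 2.8696 cm^2

2.8696 cm^2


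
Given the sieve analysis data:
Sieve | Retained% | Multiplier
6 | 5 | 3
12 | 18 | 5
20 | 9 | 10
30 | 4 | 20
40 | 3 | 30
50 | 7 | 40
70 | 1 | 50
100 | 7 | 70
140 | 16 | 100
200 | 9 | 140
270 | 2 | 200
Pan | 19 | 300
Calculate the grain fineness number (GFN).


Formula: GFN = sum(pct * multiplier) / sum(pct)
sum(pct * multiplier) = 10145
sum(pct) = 100
GFN = 10145 / 100 = 101.45

101.45


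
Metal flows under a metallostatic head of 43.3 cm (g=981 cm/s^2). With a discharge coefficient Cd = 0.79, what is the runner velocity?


Formula: v = Cd * sqrt(2 * g * h)  (Torricelli with discharge coefficient)
2*g*h = 2 * 981 * 43.3 = 84954.6 cm^2/s^2
sqrt(84954.6) = 291.46972 cm/s
v = 0.79 * 291.46972 = 230.2611 cm/s


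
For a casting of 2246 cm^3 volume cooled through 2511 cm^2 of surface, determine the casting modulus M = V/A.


Formula: Casting Modulus M = V / A
M = 2246 cm^3 / 2511 cm^2 = 0.8945 cm

Final answer: 0.8945 cm


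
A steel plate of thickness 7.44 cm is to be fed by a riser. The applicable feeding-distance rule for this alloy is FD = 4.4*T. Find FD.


Formula: FD = 4.4 * T  (riser feeding-distance rule)
FD = 4.4 * 7.44 cm = 32.7360 cm


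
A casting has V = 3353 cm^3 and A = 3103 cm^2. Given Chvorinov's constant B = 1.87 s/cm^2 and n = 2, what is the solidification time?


Formula: t_s = B * (V/A)^n  (Chvorinov's rule, n=2)
Modulus M = V/A = 3353/3103 = 1.080567 cm
M^2 = 1.080567^2 = 1.167625 cm^2
t_s = 1.87 * 1.167625 = 2.1835 s

2.1835 s


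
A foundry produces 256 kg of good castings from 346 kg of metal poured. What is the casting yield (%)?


Formula: Casting Yield = (W_good / W_total) * 100
Yield = (256 kg / 346 kg) * 100 = 73.9884%

Answer: 73.9884%


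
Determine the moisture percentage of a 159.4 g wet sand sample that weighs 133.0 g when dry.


Formula: MC = (W_wet - W_dry) / W_wet * 100
Water mass = 159.4 - 133.0 = 26.4 g
MC = 26.4 / 159.4 * 100 = 16.5621%

16.5621%


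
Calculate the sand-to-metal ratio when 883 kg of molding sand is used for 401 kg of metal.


Formula: Sand-to-Metal Ratio = W_sand / W_metal
Ratio = 883 kg / 401 kg = 2.2020

2.2020


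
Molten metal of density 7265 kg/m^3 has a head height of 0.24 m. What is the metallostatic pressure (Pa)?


Formula: P = rho * g * h
rho * g = 7265 * 9.81 = 71269.65 N/m^3
P = 71269.65 * 0.24 = 17104.7160 Pa


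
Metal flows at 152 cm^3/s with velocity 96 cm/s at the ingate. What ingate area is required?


Formula: A_ingate = Q / v  (continuity equation)
A = 152 cm^3/s / 96 cm/s = 1.5833 cm^2

1.5833 cm^2


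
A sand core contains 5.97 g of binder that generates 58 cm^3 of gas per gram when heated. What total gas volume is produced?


Formula: V_gas = W_binder * gas_evolution_rate
V = 5.97 g * 58 cm^3/g = 346.2600 cm^3

346.2600 cm^3


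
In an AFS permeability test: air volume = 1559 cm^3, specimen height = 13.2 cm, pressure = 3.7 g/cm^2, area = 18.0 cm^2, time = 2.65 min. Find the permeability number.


Formula: Permeability Number P = (V * H) / (p * A * t)
Numerator: V * H = 1559 * 13.2 = 20578.8
Denominator: p * A * t = 3.7 * 18.0 * 2.65 = 176.49
P = 20578.8 / 176.49 = 116.6004

Answer: 116.6004


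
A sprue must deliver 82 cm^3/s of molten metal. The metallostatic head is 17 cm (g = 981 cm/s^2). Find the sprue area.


Formula: v = sqrt(2*g*h), A = Q/v
Velocity: v = sqrt(2 * 981 * 17) = sqrt(33354) = 182.6308 cm/s
Sprue area: A = Q / v = 82 / 182.6308 = 0.4490 cm^2

Answer: 0.4490 cm^2


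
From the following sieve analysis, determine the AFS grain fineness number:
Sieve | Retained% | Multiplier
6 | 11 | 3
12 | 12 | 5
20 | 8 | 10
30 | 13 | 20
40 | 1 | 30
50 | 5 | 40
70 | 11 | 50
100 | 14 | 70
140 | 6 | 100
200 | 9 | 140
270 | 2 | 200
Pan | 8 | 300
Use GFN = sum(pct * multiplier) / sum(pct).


Formula: GFN = sum(pct * multiplier) / sum(pct)
sum(pct * multiplier) = 6853
sum(pct) = 100
GFN = 6853 / 100 = 68.53

68.53


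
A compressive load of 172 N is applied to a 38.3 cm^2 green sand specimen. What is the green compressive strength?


Formula: Compressive Strength = Force / Area
Strength = 172 N / 38.3 cm^2 = 4.4909 N/cm^2

Final answer: 4.4909 N/cm^2


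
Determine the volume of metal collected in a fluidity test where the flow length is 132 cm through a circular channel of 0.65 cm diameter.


Formula: V = pi * (d/2)^2 * L  (cylinder volume)
Radius = 0.65/2 = 0.325 cm
V = pi * 0.325^2 * 132 = 43.8017 cm^3

Final answer: 43.8017 cm^3


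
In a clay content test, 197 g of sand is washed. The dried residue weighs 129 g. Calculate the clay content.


Formula: Clay% = (W_total - W_washed) / W_total * 100
Clay mass = 197 - 129 = 68 g
Clay% = 68 / 197 * 100 = 34.5178%

Answer: 34.5178%


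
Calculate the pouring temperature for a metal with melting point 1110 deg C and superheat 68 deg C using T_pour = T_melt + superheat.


Formula: T_pour = T_melt + Superheat
T_pour = 1110 + 68 = 1178 deg C

Final answer: 1178 deg C


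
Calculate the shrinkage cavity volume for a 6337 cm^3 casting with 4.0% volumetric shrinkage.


Formula: V_shrink = V_casting * shrinkage_pct / 100
V_shrink = 6337 cm^3 * 4.0 / 100 = 253.4800 cm^3

253.4800 cm^3


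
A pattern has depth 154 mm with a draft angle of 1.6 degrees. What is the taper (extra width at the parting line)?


Formula: taper = depth * tan(draft_angle)
tan(1.6 deg) = 0.0279325
taper = 154 mm * 0.0279325 = 4.3016 mm


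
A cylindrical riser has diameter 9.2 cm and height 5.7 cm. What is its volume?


Formula: V = pi * (D/2)^2 * H  (cylinder volume)
Radius = D/2 = 9.2/2 = 4.6 cm
V = pi * 4.6^2 * 5.7 = 378.9138 cm^3

Final answer: 378.9138 cm^3


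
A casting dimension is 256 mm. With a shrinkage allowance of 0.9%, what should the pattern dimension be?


Formula: L_pattern = L_casting * (1 + shrinkage_rate/100)
Shrinkage factor = 1 + 0.9/100 = 1.009
L_pattern = 256 mm * 1.009 = 258.3040 mm


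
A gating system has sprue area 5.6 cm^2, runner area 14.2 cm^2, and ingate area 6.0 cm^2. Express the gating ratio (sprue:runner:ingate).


Sprue:Runner:Ingate = 1 : 14.2/5.6 : 6.0/5.6 = 1:2.54:1.07

Final answer: 1:2.54:1.07


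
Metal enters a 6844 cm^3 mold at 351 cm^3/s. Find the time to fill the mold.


Formula: t_fill = V_mold / Q_flow
t = 6844 cm^3 / 351 cm^3/s = 19.4986 s

Final answer: 19.4986 s


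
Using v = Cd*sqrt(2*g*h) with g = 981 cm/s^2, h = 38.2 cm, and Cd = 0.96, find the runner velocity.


Formula: v = Cd * sqrt(2 * g * h)  (Torricelli with discharge coefficient)
2*g*h = 2 * 981 * 38.2 = 74948.4 cm^2/s^2
sqrt(74948.4) = 273.76705 cm/s
v = 0.96 * 273.76705 = 262.8164 cm/s

262.8164 cm/s


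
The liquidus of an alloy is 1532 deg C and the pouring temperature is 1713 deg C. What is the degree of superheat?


Formula: Superheat = T_pour - T_melt
Superheat = 1713 - 1532 = 181 deg C


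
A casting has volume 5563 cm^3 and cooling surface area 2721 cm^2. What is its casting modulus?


Formula: Casting Modulus M = V / A
M = 5563 cm^3 / 2721 cm^2 = 2.0445 cm

Answer: 2.0445 cm


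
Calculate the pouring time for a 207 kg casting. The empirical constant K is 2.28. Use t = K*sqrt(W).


Formula: t = K * sqrt(W)
sqrt(W) = sqrt(207) = 14.38749
t = 2.28 * 14.38749 = 32.8035 s

Final answer: 32.8035 s


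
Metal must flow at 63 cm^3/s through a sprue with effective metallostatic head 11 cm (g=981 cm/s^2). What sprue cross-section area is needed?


Formula: v = sqrt(2*g*h), A = Q/v
Velocity: v = sqrt(2 * 981 * 11) = sqrt(21582) = 146.9081 cm/s
Sprue area: A = Q / v = 63 / 146.9081 = 0.4288 cm^2

Answer: 0.4288 cm^2


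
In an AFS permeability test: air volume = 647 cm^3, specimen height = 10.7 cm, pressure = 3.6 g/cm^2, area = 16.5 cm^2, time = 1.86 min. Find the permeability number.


Formula: Permeability Number P = (V * H) / (p * A * t)
Numerator: V * H = 647 * 10.7 = 6922.9
Denominator: p * A * t = 3.6 * 16.5 * 1.86 = 110.484
P = 6922.9 / 110.484 = 62.6598

Answer: 62.6598


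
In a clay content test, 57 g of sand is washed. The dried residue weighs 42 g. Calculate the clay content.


Formula: Clay% = (W_total - W_washed) / W_total * 100
Clay mass = 57 - 42 = 15 g
Clay% = 15 / 57 * 100 = 26.3158%


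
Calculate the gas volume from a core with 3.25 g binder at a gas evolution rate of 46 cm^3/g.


Formula: V_gas = W_binder * gas_evolution_rate
V = 3.25 g * 46 cm^3/g = 149.5000 cm^3

Answer: 149.5000 cm^3


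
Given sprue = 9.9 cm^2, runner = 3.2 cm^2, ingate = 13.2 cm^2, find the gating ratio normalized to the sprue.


Sprue:Runner:Ingate = 1 : 3.2/9.9 : 13.2/9.9 = 1:0.32:1.33

1:0.32:1.33


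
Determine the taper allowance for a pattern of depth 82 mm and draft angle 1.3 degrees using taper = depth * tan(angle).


Formula: taper = depth * tan(draft_angle)
tan(1.3 deg) = 0.0226932
taper = 82 mm * 0.0226932 = 1.8608 mm


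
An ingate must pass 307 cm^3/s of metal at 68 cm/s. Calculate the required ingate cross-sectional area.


Formula: A_ingate = Q / v  (continuity equation)
A = 307 cm^3/s / 68 cm/s = 4.5147 cm^2

Answer: 4.5147 cm^2


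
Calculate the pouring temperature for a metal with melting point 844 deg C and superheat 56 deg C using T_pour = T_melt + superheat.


Formula: T_pour = T_melt + Superheat
T_pour = 844 + 56 = 900 deg C

900 deg C


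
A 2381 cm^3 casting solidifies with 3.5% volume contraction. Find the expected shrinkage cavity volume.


Formula: V_shrink = V_casting * shrinkage_pct / 100
V_shrink = 2381 cm^3 * 3.5 / 100 = 83.3350 cm^3

Final answer: 83.3350 cm^3


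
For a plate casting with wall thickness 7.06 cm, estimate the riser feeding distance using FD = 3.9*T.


Formula: FD = 3.9 * T  (riser feeding-distance rule)
FD = 3.9 * 7.06 cm = 27.5340 cm

27.5340 cm


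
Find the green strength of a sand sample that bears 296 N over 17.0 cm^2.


Formula: Compressive Strength = Force / Area
Strength = 296 N / 17.0 cm^2 = 17.4118 N/cm^2

17.4118 N/cm^2


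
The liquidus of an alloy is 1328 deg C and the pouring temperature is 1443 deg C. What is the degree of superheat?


Formula: Superheat = T_pour - T_melt
Superheat = 1443 - 1328 = 115 deg C

115 deg C


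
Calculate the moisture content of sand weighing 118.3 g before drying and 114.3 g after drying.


Formula: MC = (W_wet - W_dry) / W_wet * 100
Water mass = 118.3 - 114.3 = 4.0 g
MC = 4.0 / 118.3 * 100 = 3.3812%

3.3812%


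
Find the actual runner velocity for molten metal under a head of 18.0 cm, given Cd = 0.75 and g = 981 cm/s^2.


Formula: v = Cd * sqrt(2 * g * h)  (Torricelli with discharge coefficient)
2*g*h = 2 * 981 * 18.0 = 35316.0 cm^2/s^2
sqrt(35316.0) = 187.92552 cm/s
v = 0.75 * 187.92552 = 140.9441 cm/s

Answer: 140.9441 cm/s


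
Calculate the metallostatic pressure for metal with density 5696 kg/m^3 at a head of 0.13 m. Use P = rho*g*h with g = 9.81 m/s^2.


Formula: P = rho * g * h
rho * g = 5696 * 9.81 = 55877.76 N/m^3
P = 55877.76 * 0.13 = 7264.1088 Pa

7264.1088 Pa


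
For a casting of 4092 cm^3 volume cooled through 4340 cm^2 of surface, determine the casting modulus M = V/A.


Formula: Casting Modulus M = V / A
M = 4092 cm^3 / 4340 cm^2 = 0.9429 cm

0.9429 cm


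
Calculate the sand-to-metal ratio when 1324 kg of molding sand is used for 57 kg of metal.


Formula: Sand-to-Metal Ratio = W_sand / W_metal
Ratio = 1324 kg / 57 kg = 23.2281


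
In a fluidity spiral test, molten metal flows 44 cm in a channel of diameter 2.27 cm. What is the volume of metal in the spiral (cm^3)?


Formula: V = pi * (d/2)^2 * L  (cylinder volume)
Radius = 2.27/2 = 1.135 cm
V = pi * 1.135^2 * 44 = 178.0714 cm^3


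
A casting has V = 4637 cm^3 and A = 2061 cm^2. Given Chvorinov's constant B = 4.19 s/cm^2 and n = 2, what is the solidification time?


Formula: t_s = B * (V/A)^n  (Chvorinov's rule, n=2)
Modulus M = V/A = 4637/2061 = 2.249879 cm
M^2 = 2.249879^2 = 5.061956 cm^2
t_s = 4.19 * 5.061956 = 21.2096 s


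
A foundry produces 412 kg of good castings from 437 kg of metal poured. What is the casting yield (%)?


Formula: Casting Yield = (W_good / W_total) * 100
Yield = (412 kg / 437 kg) * 100 = 94.2792%


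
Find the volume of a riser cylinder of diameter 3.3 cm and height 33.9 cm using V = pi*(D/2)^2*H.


Formula: V = pi * (D/2)^2 * H  (cylinder volume)
Radius = D/2 = 3.3/2 = 1.65 cm
V = pi * 1.65^2 * 33.9 = 289.9462 cm^3

Final answer: 289.9462 cm^3


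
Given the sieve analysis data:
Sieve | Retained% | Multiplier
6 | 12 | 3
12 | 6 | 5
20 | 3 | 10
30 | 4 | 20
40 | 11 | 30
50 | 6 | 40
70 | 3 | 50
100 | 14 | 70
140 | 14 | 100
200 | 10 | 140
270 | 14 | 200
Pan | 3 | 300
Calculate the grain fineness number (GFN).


Formula: GFN = sum(pct * multiplier) / sum(pct)
sum(pct * multiplier) = 8376
sum(pct) = 100
GFN = 8376 / 100 = 83.76


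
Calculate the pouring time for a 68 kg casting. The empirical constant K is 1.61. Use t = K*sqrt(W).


Formula: t = K * sqrt(W)
sqrt(W) = sqrt(68) = 8.24621
t = 1.61 * 8.24621 = 13.2764 s

Final answer: 13.2764 s


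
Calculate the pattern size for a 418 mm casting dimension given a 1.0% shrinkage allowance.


Formula: L_pattern = L_casting * (1 + shrinkage_rate/100)
Shrinkage factor = 1 + 1.0/100 = 1.01
L_pattern = 418 mm * 1.01 = 422.1800 mm

Final answer: 422.1800 mm


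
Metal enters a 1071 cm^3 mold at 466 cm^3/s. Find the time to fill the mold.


Formula: t_fill = V_mold / Q_flow
t = 1071 cm^3 / 466 cm^3/s = 2.2983 s

Answer: 2.2983 s


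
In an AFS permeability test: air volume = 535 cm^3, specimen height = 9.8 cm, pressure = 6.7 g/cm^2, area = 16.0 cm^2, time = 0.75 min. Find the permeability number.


Formula: Permeability Number P = (V * H) / (p * A * t)
Numerator: V * H = 535 * 9.8 = 5243.0
Denominator: p * A * t = 6.7 * 16.0 * 0.75 = 80.4
P = 5243.0 / 80.4 = 65.2114


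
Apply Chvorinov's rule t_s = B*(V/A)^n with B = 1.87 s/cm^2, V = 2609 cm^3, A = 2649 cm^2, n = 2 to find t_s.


Formula: t_s = B * (V/A)^n  (Chvorinov's rule, n=2)
Modulus M = V/A = 2609/2649 = 0.984900 cm
M^2 = 0.984900^2 = 0.970028 cm^2
t_s = 1.87 * 0.970028 = 1.8140 s


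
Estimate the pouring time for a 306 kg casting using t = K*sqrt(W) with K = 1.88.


Formula: t = K * sqrt(W)
sqrt(W) = sqrt(306) = 17.49286
t = 1.88 * 17.49286 = 32.8866 s

32.8866 s


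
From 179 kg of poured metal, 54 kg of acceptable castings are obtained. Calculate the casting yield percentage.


Formula: Casting Yield = (W_good / W_total) * 100
Yield = (54 kg / 179 kg) * 100 = 30.1676%

Answer: 30.1676%


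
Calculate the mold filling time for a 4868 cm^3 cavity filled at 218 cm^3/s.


Formula: t_fill = V_mold / Q_flow
t = 4868 cm^3 / 218 cm^3/s = 22.3303 s

Answer: 22.3303 s


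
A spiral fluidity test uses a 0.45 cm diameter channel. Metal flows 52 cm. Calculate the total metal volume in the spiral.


Formula: V = pi * (d/2)^2 * L  (cylinder volume)
Radius = 0.45/2 = 0.225 cm
V = pi * 0.225^2 * 52 = 8.2702 cm^3

8.2702 cm^3


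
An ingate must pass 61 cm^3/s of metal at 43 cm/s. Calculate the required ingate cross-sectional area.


Formula: A_ingate = Q / v  (continuity equation)
A = 61 cm^3/s / 43 cm/s = 1.4186 cm^2

Answer: 1.4186 cm^2


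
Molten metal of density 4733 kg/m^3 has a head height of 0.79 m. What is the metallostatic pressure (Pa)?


Formula: P = rho * g * h
rho * g = 4733 * 9.81 = 46430.73 N/m^3
P = 46430.73 * 0.79 = 36680.2767 Pa

Answer: 36680.2767 Pa


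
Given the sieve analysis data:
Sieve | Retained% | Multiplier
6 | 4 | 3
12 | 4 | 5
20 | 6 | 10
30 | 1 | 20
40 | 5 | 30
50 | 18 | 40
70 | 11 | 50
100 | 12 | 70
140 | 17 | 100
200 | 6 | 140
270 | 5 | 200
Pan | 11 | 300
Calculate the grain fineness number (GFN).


Formula: GFN = sum(pct * multiplier) / sum(pct)
sum(pct * multiplier) = 9212
sum(pct) = 100
GFN = 9212 / 100 = 92.12

Final answer: 92.12


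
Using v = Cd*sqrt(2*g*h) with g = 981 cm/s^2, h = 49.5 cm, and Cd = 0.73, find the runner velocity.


Formula: v = Cd * sqrt(2 * g * h)  (Torricelli with discharge coefficient)
2*g*h = 2 * 981 * 49.5 = 97119.0 cm^2/s^2
sqrt(97119.0) = 311.63921 cm/s
v = 0.73 * 311.63921 = 227.4966 cm/s

Answer: 227.4966 cm/s


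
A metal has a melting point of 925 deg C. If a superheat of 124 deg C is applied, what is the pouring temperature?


Formula: T_pour = T_melt + Superheat
T_pour = 925 + 124 = 1049 deg C


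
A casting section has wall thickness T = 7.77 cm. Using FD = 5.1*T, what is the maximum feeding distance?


Formula: FD = 5.1 * T  (riser feeding-distance rule)
FD = 5.1 * 7.77 cm = 39.6270 cm

Answer: 39.6270 cm


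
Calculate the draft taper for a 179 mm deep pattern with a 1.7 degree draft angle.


Formula: taper = depth * tan(draft_angle)
tan(1.7 deg) = 0.0296793
taper = 179 mm * 0.0296793 = 5.3126 mm

5.3126 mm


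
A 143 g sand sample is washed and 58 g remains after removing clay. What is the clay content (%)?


Formula: Clay% = (W_total - W_washed) / W_total * 100
Clay mass = 143 - 58 = 85 g
Clay% = 85 / 143 * 100 = 59.4406%


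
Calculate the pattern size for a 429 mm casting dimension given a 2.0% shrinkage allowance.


Formula: L_pattern = L_casting * (1 + shrinkage_rate/100)
Shrinkage factor = 1 + 2.0/100 = 1.02
L_pattern = 429 mm * 1.02 = 437.5800 mm

Answer: 437.5800 mm


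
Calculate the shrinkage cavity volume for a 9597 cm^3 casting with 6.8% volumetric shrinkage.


Formula: V_shrink = V_casting * shrinkage_pct / 100
V_shrink = 9597 cm^3 * 6.8 / 100 = 652.5960 cm^3

Final answer: 652.5960 cm^3


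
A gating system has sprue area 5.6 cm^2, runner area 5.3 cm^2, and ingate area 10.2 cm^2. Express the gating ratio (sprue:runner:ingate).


Sprue:Runner:Ingate = 1 : 5.3/5.6 : 10.2/5.6 = 1:0.95:1.82


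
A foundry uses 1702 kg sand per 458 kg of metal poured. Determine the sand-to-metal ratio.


Formula: Sand-to-Metal Ratio = W_sand / W_metal
Ratio = 1702 kg / 458 kg = 3.7162


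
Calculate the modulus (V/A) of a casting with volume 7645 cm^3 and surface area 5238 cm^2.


Formula: Casting Modulus M = V / A
M = 7645 cm^3 / 5238 cm^2 = 1.4595 cm

Final answer: 1.4595 cm


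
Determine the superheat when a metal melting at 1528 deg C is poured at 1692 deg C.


Formula: Superheat = T_pour - T_melt
Superheat = 1692 - 1528 = 164 deg C

Answer: 164 deg C


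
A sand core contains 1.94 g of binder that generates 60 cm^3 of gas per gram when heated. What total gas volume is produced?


Formula: V_gas = W_binder * gas_evolution_rate
V = 1.94 g * 60 cm^3/g = 116.4000 cm^3

Final answer: 116.4000 cm^3


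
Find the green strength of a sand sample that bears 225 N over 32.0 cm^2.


Formula: Compressive Strength = Force / Area
Strength = 225 N / 32.0 cm^2 = 7.0312 N/cm^2


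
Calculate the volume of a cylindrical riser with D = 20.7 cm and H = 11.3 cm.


Formula: V = pi * (D/2)^2 * H  (cylinder volume)
Radius = D/2 = 20.7/2 = 10.35 cm
V = pi * 10.35^2 * 11.3 = 3802.8484 cm^3


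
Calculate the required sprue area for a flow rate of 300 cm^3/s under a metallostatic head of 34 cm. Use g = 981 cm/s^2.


Formula: v = sqrt(2*g*h), A = Q/v
Velocity: v = sqrt(2 * 981 * 34) = sqrt(66708) = 258.2789 cm/s
Sprue area: A = Q / v = 300 / 258.2789 = 1.1615 cm^2

1.1615 cm^2


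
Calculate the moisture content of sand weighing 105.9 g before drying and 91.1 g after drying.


Formula: MC = (W_wet - W_dry) / W_wet * 100
Water mass = 105.9 - 91.1 = 14.8 g
MC = 14.8 / 105.9 * 100 = 13.9754%

Answer: 13.9754%


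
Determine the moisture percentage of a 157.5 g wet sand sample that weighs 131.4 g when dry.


Formula: MC = (W_wet - W_dry) / W_wet * 100
Water mass = 157.5 - 131.4 = 26.1 g
MC = 26.1 / 157.5 * 100 = 16.5714%


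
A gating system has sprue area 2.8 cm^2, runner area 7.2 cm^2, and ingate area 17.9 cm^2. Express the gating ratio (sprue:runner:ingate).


Sprue:Runner:Ingate = 1 : 7.2/2.8 : 17.9/2.8 = 1:2.57:6.39

Answer: 1:2.57:6.39


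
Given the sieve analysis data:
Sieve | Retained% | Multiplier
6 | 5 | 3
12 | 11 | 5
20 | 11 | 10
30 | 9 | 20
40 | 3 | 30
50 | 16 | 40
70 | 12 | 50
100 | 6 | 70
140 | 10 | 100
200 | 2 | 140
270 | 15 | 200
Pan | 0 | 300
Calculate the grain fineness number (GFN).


Formula: GFN = sum(pct * multiplier) / sum(pct)
sum(pct * multiplier) = 6390
sum(pct) = 100
GFN = 6390 / 100 = 63.90


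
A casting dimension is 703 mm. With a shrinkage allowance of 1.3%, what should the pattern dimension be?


Formula: L_pattern = L_casting * (1 + shrinkage_rate/100)
Shrinkage factor = 1 + 1.3/100 = 1.013
L_pattern = 703 mm * 1.013 = 712.1390 mm

Answer: 712.1390 mm


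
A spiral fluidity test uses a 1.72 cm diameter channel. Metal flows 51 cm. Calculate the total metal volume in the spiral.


Formula: V = pi * (d/2)^2 * L  (cylinder volume)
Radius = 1.72/2 = 0.86 cm
V = pi * 0.86^2 * 51 = 118.4996 cm^3

118.4996 cm^3


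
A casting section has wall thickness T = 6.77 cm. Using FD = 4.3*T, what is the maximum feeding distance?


Formula: FD = 4.3 * T  (riser feeding-distance rule)
FD = 4.3 * 6.77 cm = 29.1110 cm

Final answer: 29.1110 cm


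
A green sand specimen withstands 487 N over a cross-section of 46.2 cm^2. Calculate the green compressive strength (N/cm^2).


Formula: Compressive Strength = Force / Area
Strength = 487 N / 46.2 cm^2 = 10.5411 N/cm^2


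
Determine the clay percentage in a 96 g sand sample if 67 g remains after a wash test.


Formula: Clay% = (W_total - W_washed) / W_total * 100
Clay mass = 96 - 67 = 29 g
Clay% = 29 / 96 * 100 = 30.2083%

Answer: 30.2083%


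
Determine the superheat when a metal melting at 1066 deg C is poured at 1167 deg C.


Formula: Superheat = T_pour - T_melt
Superheat = 1167 - 1066 = 101 deg C


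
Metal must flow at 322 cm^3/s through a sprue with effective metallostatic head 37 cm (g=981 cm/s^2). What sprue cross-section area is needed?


Formula: v = sqrt(2*g*h), A = Q/v
Velocity: v = sqrt(2 * 981 * 37) = sqrt(72594) = 269.4327 cm/s
Sprue area: A = Q / v = 322 / 269.4327 = 1.1951 cm^2

Answer: 1.1951 cm^2


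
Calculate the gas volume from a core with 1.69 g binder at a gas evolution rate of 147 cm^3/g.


Formula: V_gas = W_binder * gas_evolution_rate
V = 1.69 g * 147 cm^3/g = 248.4300 cm^3

Answer: 248.4300 cm^3


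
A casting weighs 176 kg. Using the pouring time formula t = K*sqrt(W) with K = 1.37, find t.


Formula: t = K * sqrt(W)
sqrt(W) = sqrt(176) = 13.26650
t = 1.37 * 13.26650 = 18.1751 s

Final answer: 18.1751 s


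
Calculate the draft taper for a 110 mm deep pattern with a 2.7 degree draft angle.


Formula: taper = depth * tan(draft_angle)
tan(2.7 deg) = 0.0471588
taper = 110 mm * 0.0471588 = 5.1875 mm


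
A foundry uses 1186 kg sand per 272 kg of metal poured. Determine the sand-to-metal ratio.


Formula: Sand-to-Metal Ratio = W_sand / W_metal
Ratio = 1186 kg / 272 kg = 4.3603

4.3603


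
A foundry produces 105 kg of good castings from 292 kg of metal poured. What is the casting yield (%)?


Formula: Casting Yield = (W_good / W_total) * 100
Yield = (105 kg / 292 kg) * 100 = 35.9589%

Answer: 35.9589%


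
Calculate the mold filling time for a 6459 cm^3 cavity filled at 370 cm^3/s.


Formula: t_fill = V_mold / Q_flow
t = 6459 cm^3 / 370 cm^3/s = 17.4568 s


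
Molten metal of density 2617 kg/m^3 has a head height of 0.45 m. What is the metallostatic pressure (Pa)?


Formula: P = rho * g * h
rho * g = 2617 * 9.81 = 25672.77 N/m^3
P = 25672.77 * 0.45 = 11552.7465 Pa

Answer: 11552.7465 Pa


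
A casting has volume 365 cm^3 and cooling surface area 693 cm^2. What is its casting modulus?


Formula: Casting Modulus M = V / A
M = 365 cm^3 / 693 cm^2 = 0.5267 cm

Answer: 0.5267 cm


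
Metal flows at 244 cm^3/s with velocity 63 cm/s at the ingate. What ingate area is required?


Formula: A_ingate = Q / v  (continuity equation)
A = 244 cm^3/s / 63 cm/s = 3.8730 cm^2

Answer: 3.8730 cm^2


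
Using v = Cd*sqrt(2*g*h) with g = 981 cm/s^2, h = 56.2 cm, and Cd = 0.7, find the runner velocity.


Formula: v = Cd * sqrt(2 * g * h)  (Torricelli with discharge coefficient)
2*g*h = 2 * 981 * 56.2 = 110264.4 cm^2/s^2
sqrt(110264.4) = 332.06084 cm/s
v = 0.7 * 332.06084 = 232.4426 cm/s

Final answer: 232.4426 cm/s


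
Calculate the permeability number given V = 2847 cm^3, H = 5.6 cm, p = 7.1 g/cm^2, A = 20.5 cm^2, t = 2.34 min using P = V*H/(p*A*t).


Formula: Permeability Number P = (V * H) / (p * A * t)
Numerator: V * H = 2847 * 5.6 = 15943.2
Denominator: p * A * t = 7.1 * 20.5 * 2.34 = 340.587
P = 15943.2 / 340.587 = 46.8109

Answer: 46.8109


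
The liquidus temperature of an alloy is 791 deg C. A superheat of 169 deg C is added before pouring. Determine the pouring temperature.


Formula: T_pour = T_melt + Superheat
T_pour = 791 + 169 = 960 deg C


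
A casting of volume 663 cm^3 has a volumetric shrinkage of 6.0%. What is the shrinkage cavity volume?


Formula: V_shrink = V_casting * shrinkage_pct / 100
V_shrink = 663 cm^3 * 6.0 / 100 = 39.7800 cm^3

39.7800 cm^3


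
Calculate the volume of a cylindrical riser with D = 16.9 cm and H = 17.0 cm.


Formula: V = pi * (D/2)^2 * H  (cylinder volume)
Radius = D/2 = 16.9/2 = 8.45 cm
V = pi * 8.45^2 * 17.0 = 3813.3987 cm^3

3813.3987 cm^3
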